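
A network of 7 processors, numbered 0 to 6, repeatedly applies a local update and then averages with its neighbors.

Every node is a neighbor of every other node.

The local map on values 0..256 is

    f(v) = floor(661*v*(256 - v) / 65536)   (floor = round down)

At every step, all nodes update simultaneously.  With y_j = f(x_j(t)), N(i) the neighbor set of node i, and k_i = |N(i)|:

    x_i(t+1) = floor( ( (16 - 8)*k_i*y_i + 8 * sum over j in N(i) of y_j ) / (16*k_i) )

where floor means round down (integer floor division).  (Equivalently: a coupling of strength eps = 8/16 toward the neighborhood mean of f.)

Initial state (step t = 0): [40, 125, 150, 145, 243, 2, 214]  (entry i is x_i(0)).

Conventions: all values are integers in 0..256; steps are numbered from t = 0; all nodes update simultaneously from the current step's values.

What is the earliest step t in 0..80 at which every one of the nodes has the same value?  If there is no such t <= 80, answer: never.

Answer: 5
Key observation: Synchronization is absorbing here: once all nodes are equal they stay equal, and step 5 is the first all-equal step.

Derivation:
t=0: [40, 125, 150, 145, 243, 2, 214]  (not all equal)
t=1: [94, 127, 125, 125, 71, 60, 95]  (not all equal)
t=2: [151, 156, 156, 156, 142, 136, 151]  (not all equal)
t=3: [159, 158, 158, 158, 160, 161, 159]  (not all equal)
t=4: [155, 155, 155, 155, 154, 154, 155]  (not all equal)
t=5: [157, 157, 157, 157, 157, 157, 157]  (all equal)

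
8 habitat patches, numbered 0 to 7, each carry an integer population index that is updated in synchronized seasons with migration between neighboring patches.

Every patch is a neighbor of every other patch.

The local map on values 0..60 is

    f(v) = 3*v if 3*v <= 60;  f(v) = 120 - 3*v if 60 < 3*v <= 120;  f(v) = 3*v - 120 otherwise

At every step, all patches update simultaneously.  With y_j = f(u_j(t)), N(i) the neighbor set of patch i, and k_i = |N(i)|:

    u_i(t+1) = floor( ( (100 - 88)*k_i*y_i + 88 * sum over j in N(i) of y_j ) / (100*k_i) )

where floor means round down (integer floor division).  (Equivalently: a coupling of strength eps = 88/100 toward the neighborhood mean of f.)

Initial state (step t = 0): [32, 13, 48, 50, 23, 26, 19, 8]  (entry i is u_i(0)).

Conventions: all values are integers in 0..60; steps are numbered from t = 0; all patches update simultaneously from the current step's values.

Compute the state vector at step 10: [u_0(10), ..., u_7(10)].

Answer: [12, 12, 12, 12, 12, 12, 12, 12]

Derivation:
t=0: [32, 13, 48, 50, 23, 26, 19, 8]
t=1: [36, 36, 36, 36, 36, 36, 36, 36]
t=2: [12, 12, 12, 12, 12, 12, 12, 12]
t=3: [36, 36, 36, 36, 36, 36, 36, 36]
t=4: [12, 12, 12, 12, 12, 12, 12, 12]
t=5: [36, 36, 36, 36, 36, 36, 36, 36]
t=6: [12, 12, 12, 12, 12, 12, 12, 12]
t=7: [36, 36, 36, 36, 36, 36, 36, 36]
t=8: [12, 12, 12, 12, 12, 12, 12, 12]
t=9: [36, 36, 36, 36, 36, 36, 36, 36]
t=10: [12, 12, 12, 12, 12, 12, 12, 12]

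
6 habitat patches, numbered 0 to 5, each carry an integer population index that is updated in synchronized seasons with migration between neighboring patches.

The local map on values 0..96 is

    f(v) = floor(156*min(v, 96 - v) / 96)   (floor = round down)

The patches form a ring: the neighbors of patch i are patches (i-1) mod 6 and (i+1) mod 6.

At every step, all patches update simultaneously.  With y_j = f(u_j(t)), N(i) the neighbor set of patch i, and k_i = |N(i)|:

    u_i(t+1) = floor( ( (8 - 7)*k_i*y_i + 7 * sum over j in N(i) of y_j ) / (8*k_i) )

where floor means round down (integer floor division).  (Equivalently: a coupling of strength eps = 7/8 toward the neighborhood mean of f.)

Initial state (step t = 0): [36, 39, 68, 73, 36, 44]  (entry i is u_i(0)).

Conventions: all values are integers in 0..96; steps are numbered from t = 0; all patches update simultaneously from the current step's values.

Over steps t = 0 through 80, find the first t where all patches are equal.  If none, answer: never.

Simulating step by step:
t=0: [36, 39, 68, 73, 36, 44]  (not all equal)
t=1: [65, 52, 49, 49, 54, 59]  (not all equal)
t=2: [63, 64, 73, 72, 68, 59]  (not all equal)
t=3: [55, 45, 44, 40, 48, 50]  (not all equal)
t=4: [72, 69, 69, 73, 70, 72]  (not all equal)
t=5: [40, 41, 40, 41, 38, 40]  (not all equal)
t=6: [65, 65, 65, 63, 64, 63]  (not all equal)
t=7: [51, 50, 51, 51, 52, 51]  (not all equal)
t=8: [73, 73, 73, 72, 72, 72]  (not all equal)
t=9: [37, 37, 37, 38, 39, 38]  (not all equal)
t=10: [60, 60, 60, 61, 61, 61]  (not all equal)
t=11: [57, 58, 57, 56, 56, 56]  (not all equal)
t=12: [63, 62, 63, 64, 65, 64]  (not all equal)
t=13: [53, 53, 53, 51, 51, 51]  (not all equal)
t=14: [70, 69, 70, 71, 73, 71]  (not all equal)
t=15: [41, 42, 41, 39, 39, 39]  (not all equal)
t=16: [65, 66, 65, 64, 63, 64]  (not all equal)
t=17: [50, 49, 50, 51, 52, 51]  (not all equal)
t=18: [74, 74, 74, 72, 72, 72]  (not all equal)
t=19: [36, 35, 36, 37, 39, 37]  (not all equal)
t=20: [58, 57, 58, 60, 60, 60]  (not all equal)
t=21: [60, 61, 60, 59, 58, 59]  (not all equal)
t=22: [58, 57, 58, 59, 60, 59]  (not all equal)
t=23: [61, 61, 61, 59, 59, 59]  (not all equal)
t=24: [57, 56, 57, 58, 60, 58]  (not all equal)
t=25: [63, 63, 63, 60, 60, 60]  (not all equal)
t=26: [55, 53, 55, 55, 58, 55]  (not all equal)
t=27: [67, 66, 67, 63, 65, 63]  (not all equal)
t=28: [50, 47, 50, 49, 52, 49]  (not all equal)
t=29: [75, 74, 75, 72, 75, 72]  (not all equal)
t=30: [36, 34, 36, 34, 38, 34]  (not all equal)
t=31: [55, 57, 55, 58, 55, 58]  (not all equal)
t=32: [62, 65, 62, 65, 61, 65]  (not all equal)
t=33: [50, 54, 50, 54, 50, 54]  (not all equal)
t=34: [68, 73, 68, 73, 68, 73]  (not all equal)
t=35: [38, 44, 38, 44, 38, 44]  (not all equal)
t=36: [69, 62, 69, 62, 69, 62]  (not all equal)
t=37: [53, 44, 53, 44, 53, 44]  (not all equal)
t=38: [70, 69, 70, 69, 70, 69]  (not all equal)
t=39: [42, 42, 42, 42, 42, 42]  (all equal)

Answer: 39
Key observation: Synchronization is absorbing here: once all patches are equal they stay equal, and step 39 is the first all-equal step.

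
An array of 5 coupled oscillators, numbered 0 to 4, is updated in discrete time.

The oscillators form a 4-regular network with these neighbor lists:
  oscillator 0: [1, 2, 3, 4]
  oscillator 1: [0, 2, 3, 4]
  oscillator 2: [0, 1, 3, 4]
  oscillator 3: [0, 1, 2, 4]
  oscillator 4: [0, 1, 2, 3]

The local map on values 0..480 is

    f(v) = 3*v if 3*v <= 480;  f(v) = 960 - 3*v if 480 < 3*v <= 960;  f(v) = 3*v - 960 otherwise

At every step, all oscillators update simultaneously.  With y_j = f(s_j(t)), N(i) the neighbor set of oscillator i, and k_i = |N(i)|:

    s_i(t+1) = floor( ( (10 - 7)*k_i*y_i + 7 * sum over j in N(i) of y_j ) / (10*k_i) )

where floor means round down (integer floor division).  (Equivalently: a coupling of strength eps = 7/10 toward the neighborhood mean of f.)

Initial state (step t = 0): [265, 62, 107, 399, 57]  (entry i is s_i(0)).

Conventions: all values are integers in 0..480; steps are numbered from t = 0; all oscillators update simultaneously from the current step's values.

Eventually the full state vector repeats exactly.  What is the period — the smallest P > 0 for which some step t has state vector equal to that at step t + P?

Answer: 16
Key observation: The state at step 6, [399, 399, 399, 399, 399], reappears at step 22 — and no state repeats earlier — so the cycle the system enters has period 16.

Derivation:
t=0: [265, 62, 107, 399, 57]
t=1: [209, 212, 229, 218, 210]
t=2: [315, 314, 308, 312, 315]
t=3: [20, 21, 23, 21, 20]
t=4: [62, 63, 63, 63, 62]
t=5: [187, 187, 187, 187, 187]
t=6: [399, 399, 399, 399, 399]
t=7: [237, 237, 237, 237, 237]
t=8: [249, 249, 249, 249, 249]
t=9: [213, 213, 213, 213, 213]
t=10: [321, 321, 321, 321, 321]
t=11: [3, 3, 3, 3, 3]
t=12: [9, 9, 9, 9, 9]
t=13: [27, 27, 27, 27, 27]
t=14: [81, 81, 81, 81, 81]
t=15: [243, 243, 243, 243, 243]
t=16: [231, 231, 231, 231, 231]
t=17: [267, 267, 267, 267, 267]
t=18: [159, 159, 159, 159, 159]
t=19: [477, 477, 477, 477, 477]
t=20: [471, 471, 471, 471, 471]
t=21: [453, 453, 453, 453, 453]
t=22: [399, 399, 399, 399, 399]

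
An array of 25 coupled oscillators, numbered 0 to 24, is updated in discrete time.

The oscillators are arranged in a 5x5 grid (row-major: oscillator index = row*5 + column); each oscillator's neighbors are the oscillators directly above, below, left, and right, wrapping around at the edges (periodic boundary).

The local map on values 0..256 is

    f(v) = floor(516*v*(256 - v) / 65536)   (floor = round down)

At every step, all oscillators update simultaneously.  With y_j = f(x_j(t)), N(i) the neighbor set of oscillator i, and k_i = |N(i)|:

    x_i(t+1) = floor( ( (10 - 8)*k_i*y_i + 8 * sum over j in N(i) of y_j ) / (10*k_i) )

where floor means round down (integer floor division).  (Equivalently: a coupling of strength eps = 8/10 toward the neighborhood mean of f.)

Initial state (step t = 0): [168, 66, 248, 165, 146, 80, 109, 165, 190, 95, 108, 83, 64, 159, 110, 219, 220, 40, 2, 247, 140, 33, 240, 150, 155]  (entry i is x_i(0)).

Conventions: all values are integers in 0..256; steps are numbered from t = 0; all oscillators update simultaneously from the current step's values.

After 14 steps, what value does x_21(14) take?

Answer: x_21(14) = 128

Derivation:
t=0: [168, 66, 248, 165, 146, 80, 109, 165, 190, 95, 108, 83, 64, 159, 110, 219, 220, 40, 2, 247, 140, 33, 240, 150, 155]
t=1: [115, 82, 75, 96, 120, 119, 113, 90, 115, 116, 107, 104, 103, 88, 101, 78, 72, 51, 66, 66, 97, 74, 59, 79, 103]
t=2: [123, 115, 109, 118, 125, 126, 121, 120, 121, 126, 121, 120, 112, 117, 117, 111, 105, 99, 100, 110, 117, 106, 99, 108, 116]
t=3: [127, 126, 126, 127, 127, 128, 127, 127, 128, 128, 127, 126, 126, 126, 127, 126, 125, 123, 124, 125, 126, 125, 124, 124, 126]
t=4: [128, 128, 128, 128, 128, 128, 128, 128, 128, 128, 128, 128, 128, 128, 128, 128, 128, 128, 128, 128, 128, 128, 128, 128, 128]
t=5: [129, 129, 129, 129, 129, 129, 129, 129, 129, 129, 129, 129, 129, 129, 129, 129, 129, 129, 129, 129, 129, 129, 129, 129, 129]
t=6: [128, 128, 128, 128, 128, 128, 128, 128, 128, 128, 128, 128, 128, 128, 128, 128, 128, 128, 128, 128, 128, 128, 128, 128, 128]
t=7: [129, 129, 129, 129, 129, 129, 129, 129, 129, 129, 129, 129, 129, 129, 129, 129, 129, 129, 129, 129, 129, 129, 129, 129, 129]
t=8: [128, 128, 128, 128, 128, 128, 128, 128, 128, 128, 128, 128, 128, 128, 128, 128, 128, 128, 128, 128, 128, 128, 128, 128, 128]
t=9: [129, 129, 129, 129, 129, 129, 129, 129, 129, 129, 129, 129, 129, 129, 129, 129, 129, 129, 129, 129, 129, 129, 129, 129, 129]
t=10: [128, 128, 128, 128, 128, 128, 128, 128, 128, 128, 128, 128, 128, 128, 128, 128, 128, 128, 128, 128, 128, 128, 128, 128, 128]
t=11: [129, 129, 129, 129, 129, 129, 129, 129, 129, 129, 129, 129, 129, 129, 129, 129, 129, 129, 129, 129, 129, 129, 129, 129, 129]
t=12: [128, 128, 128, 128, 128, 128, 128, 128, 128, 128, 128, 128, 128, 128, 128, 128, 128, 128, 128, 128, 128, 128, 128, 128, 128]
t=13: [129, 129, 129, 129, 129, 129, 129, 129, 129, 129, 129, 129, 129, 129, 129, 129, 129, 129, 129, 129, 129, 129, 129, 129, 129]
t=14: [128, 128, 128, 128, 128, 128, 128, 128, 128, 128, 128, 128, 128, 128, 128, 128, 128, 128, 128, 128, 128, 128, 128, 128, 128]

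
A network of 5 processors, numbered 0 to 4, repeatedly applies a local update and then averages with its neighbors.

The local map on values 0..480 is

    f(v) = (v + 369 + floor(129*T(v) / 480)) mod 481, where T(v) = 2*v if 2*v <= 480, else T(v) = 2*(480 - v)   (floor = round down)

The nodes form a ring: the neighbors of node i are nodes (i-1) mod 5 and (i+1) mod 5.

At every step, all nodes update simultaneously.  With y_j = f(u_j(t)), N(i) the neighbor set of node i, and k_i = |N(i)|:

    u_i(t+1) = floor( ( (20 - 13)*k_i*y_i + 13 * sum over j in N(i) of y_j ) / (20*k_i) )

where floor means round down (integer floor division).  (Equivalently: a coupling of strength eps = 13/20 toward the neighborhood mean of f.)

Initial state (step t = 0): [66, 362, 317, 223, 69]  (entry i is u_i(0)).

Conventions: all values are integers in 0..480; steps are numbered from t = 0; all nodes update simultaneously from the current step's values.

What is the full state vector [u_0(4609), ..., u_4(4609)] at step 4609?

Simulating step by step:
t=0: [66, 362, 317, 223, 69]
t=1: [420, 357, 278, 329, 393]
t=2: [326, 308, 293, 299, 321]
t=3: [292, 288, 284, 286, 291]
t=4: [280, 279, 277, 278, 279]
t=5: [275, 274, 274, 274, 274]
t=6: [272, 272, 272, 272, 272]
t=7: [271, 271, 271, 271, 271]
t=8: [271, 271, 271, 271, 271]

Answer: [271, 271, 271, 271, 271]
Key observation: The state at step 7, [271, 271, 271, 271, 271], reappears at step 8: the system is in a cycle of period 1 from step 7 on.  Therefore the state at step 4609 equals the state at step 7 + ((4609 - 7) mod 1) = 7, which is [271, 271, 271, 271, 271].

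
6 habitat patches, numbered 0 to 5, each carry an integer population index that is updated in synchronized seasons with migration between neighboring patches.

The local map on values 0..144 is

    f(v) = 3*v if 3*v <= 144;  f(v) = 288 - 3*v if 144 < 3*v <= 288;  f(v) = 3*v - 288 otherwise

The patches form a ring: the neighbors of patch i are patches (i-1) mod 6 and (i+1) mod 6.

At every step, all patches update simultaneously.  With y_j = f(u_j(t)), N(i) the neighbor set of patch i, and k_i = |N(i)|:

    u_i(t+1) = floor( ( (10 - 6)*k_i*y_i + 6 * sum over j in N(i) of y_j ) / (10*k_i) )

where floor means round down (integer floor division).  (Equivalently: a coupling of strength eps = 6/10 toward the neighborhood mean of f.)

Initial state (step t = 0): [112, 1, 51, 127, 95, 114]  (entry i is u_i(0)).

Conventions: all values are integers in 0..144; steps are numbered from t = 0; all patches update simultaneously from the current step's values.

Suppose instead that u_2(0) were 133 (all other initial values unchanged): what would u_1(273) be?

Answer: u_1(273) = 67
Key observation: The state at step 8, [68, 67, 68, 68, 67, 68], reappears at step 13: the system is in a cycle of period 5 from step 8 on.  Therefore the state at step 273 equals the state at step 8 + ((273 - 8) mod 5) = 8, which is [68, 67, 68, 68, 67, 68].

Derivation:
t=0: [112, 1, 133, 127, 95, 114]
t=1: [36, 48, 73, 71, 45, 36]
t=2: [118, 110, 93, 91, 108, 116]
t=3: [57, 39, 20, 19, 36, 54]
t=4: [119, 99, 76, 73, 98, 117]
t=5: [49, 42, 47, 47, 42, 47]
t=6: [136, 135, 136, 136, 135, 136]
t=7: [119, 118, 119, 119, 118, 119]
t=8: [68, 67, 68, 68, 67, 68]
t=9: [84, 85, 84, 84, 85, 84]
t=10: [35, 34, 35, 35, 34, 35]
t=11: [104, 103, 104, 104, 103, 104]
t=12: [23, 22, 23, 23, 22, 23]
t=13: [68, 67, 68, 68, 67, 68]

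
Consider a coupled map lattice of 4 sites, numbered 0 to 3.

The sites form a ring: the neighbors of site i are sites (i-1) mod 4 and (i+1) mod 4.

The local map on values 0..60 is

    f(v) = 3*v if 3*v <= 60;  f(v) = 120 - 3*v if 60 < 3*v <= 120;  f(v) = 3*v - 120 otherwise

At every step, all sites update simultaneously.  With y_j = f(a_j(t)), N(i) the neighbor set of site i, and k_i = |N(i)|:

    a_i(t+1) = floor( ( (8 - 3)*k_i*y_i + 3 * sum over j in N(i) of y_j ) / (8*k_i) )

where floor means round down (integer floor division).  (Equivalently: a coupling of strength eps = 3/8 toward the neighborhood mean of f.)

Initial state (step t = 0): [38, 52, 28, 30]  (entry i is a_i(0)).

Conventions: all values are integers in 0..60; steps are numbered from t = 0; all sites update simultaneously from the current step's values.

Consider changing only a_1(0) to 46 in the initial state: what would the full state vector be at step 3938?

Answer: [27, 27, 27, 27]
Key observation: The state at step 21, [9, 9, 9, 9], reappears at step 25: the system is in a cycle of period 4 from step 21 on.  Therefore the state at step 3938 equals the state at step 21 + ((3938 - 21) mod 4) = 22, which is [27, 27, 27, 27].

Derivation:
t=0: [38, 46, 28, 30]
t=1: [12, 19, 31, 26]
t=2: [41, 47, 35, 38]
t=3: [6, 16, 14, 7]
t=4: [24, 41, 39, 24]
t=5: [39, 11, 11, 39]
t=6: [8, 27, 27, 8]
t=7: [26, 36, 36, 26]
t=8: [36, 17, 17, 36]
t=9: [19, 43, 43, 19]
t=10: [48, 18, 18, 48]
t=11: [29, 48, 48, 29]
t=12: [31, 25, 25, 31]
t=13: [30, 41, 41, 30]
t=14: [24, 8, 8, 24]
t=15: [43, 28, 28, 43]
t=16: [14, 30, 30, 14]
t=17: [39, 32, 32, 39]
t=18: [6, 20, 20, 6]
t=19: [25, 52, 52, 25]
t=20: [43, 37, 37, 43]
t=21: [9, 9, 9, 9]
t=22: [27, 27, 27, 27]
t=23: [39, 39, 39, 39]
t=24: [3, 3, 3, 3]
t=25: [9, 9, 9, 9]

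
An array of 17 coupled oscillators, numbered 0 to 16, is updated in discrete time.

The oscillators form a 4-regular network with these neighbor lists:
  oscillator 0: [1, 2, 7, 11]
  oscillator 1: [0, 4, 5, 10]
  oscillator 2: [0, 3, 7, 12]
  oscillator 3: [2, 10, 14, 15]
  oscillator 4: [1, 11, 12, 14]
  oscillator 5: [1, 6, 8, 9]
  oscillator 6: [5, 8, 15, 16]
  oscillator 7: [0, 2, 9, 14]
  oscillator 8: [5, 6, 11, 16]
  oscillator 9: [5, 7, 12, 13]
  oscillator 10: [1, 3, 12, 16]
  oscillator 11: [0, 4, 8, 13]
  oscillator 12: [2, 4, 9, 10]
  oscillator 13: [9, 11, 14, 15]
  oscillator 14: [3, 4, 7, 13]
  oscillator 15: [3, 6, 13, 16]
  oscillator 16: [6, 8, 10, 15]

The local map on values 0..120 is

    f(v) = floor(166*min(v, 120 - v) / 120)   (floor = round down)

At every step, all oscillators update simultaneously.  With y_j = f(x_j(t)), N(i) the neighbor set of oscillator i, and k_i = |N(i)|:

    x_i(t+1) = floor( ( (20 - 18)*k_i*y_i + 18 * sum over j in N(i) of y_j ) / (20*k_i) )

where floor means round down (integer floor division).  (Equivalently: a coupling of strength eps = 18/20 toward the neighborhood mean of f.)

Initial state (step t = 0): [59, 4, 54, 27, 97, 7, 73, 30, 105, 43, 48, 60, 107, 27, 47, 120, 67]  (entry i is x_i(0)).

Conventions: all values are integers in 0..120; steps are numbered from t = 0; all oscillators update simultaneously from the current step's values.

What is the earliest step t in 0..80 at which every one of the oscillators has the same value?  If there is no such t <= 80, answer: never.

Answer: 7
Key observation: Synchronization is absorbing here: once all oscillators are equal they stay equal, and step 7 is the first all-equal step.

Derivation:
t=0: [59, 4, 54, 27, 97, 7, 73, 30, 105, 43, 48, 60, 107, 27, 47, 120, 67]  (not all equal)
t=1: [53, 42, 47, 49, 41, 34, 29, 66, 53, 29, 36, 46, 53, 50, 39, 47, 41]  (not all equal)
t=2: [65, 56, 71, 58, 61, 52, 58, 59, 53, 63, 62, 67, 54, 56, 65, 58, 56]  (not all equal)
t=3: [74, 77, 76, 76, 75, 76, 75, 74, 75, 75, 77, 76, 76, 76, 79, 78, 78]  (not all equal)
t=4: [60, 60, 61, 58, 59, 61, 59, 60, 60, 60, 59, 61, 60, 59, 60, 59, 60]  (not all equal)
t=5: [82, 81, 82, 81, 82, 82, 81, 82, 81, 82, 82, 81, 81, 81, 81, 81, 81]  (not all equal)
t=6: [52, 52, 52, 52, 52, 52, 52, 52, 52, 52, 52, 52, 52, 52, 52, 53, 52]  (not all equal)
t=7: [71, 71, 71, 71, 71, 71, 71, 71, 71, 71, 71, 71, 71, 71, 71, 71, 71]  (all equal)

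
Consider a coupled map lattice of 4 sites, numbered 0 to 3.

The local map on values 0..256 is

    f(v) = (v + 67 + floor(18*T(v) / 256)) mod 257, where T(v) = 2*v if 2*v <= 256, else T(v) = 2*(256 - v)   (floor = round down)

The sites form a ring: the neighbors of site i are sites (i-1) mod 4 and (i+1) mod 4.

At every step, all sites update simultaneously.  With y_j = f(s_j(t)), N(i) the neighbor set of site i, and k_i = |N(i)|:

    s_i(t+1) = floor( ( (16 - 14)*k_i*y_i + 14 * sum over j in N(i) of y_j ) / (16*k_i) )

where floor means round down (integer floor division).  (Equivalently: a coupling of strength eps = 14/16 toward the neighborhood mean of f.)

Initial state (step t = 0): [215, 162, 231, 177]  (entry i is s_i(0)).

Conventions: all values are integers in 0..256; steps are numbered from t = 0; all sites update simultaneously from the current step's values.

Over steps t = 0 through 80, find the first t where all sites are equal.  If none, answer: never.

Simulating step by step:
t=0: [215, 162, 231, 177]  (not all equal)
t=1: [221, 62, 222, 64]  (not all equal)
t=2: [125, 48, 125, 48]  (not all equal)
t=3: [132, 198, 132, 198]  (not all equal)
t=4: [41, 191, 41, 191]  (not all equal)
t=5: [22, 100, 22, 100]  (not all equal)
t=6: [169, 103, 169, 103]  (not all equal)
t=7: [192, 240, 192, 240]  (not all equal)
t=8: [46, 16, 46, 16]  (not all equal)
t=9: [89, 114, 89, 114]  (not all equal)
t=10: [193, 171, 193, 171]  (not all equal)
t=11: [219, 40, 219, 40]  (not all equal)
t=12: [102, 43, 102, 43]  (not all equal)
t=13: [124, 174, 124, 174]  (not all equal)
t=14: [246, 213, 246, 213]  (not all equal)
t=15: [32, 53, 32, 53]  (not all equal)
t=16: [124, 106, 124, 106]  (not all equal)
t=17: [189, 205, 189, 205]  (not all equal)
t=18: [20, 9, 20, 9]  (not all equal)
t=19: [78, 87, 78, 87]  (not all equal)
t=20: [164, 156, 164, 156]  (not all equal)
t=21: [237, 242, 237, 242]  (not all equal)
t=22: [52, 49, 52, 49]  (not all equal)
t=23: [122, 125, 122, 125]  (not all equal)
t=24: [208, 206, 208, 206]  (not all equal)
t=25: [23, 23, 23, 23]  (all equal)

Answer: 25
Key observation: Synchronization is absorbing here: once all sites are equal they stay equal, and step 25 is the first all-equal step.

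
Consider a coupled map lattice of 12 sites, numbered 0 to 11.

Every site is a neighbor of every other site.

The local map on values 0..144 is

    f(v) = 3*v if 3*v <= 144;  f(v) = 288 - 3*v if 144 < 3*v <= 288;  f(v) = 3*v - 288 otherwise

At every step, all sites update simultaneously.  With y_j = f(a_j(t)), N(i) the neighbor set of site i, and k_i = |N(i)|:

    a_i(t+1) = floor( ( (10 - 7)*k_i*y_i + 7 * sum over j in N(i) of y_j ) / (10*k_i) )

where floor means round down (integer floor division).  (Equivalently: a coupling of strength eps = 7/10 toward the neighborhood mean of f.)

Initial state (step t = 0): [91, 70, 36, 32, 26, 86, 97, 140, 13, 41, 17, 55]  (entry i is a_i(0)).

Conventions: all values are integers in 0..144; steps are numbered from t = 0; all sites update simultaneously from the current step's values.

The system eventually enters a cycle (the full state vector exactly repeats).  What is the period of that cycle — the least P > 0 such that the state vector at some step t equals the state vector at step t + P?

Answer: 5
Key observation: The state at step 15, [91, 90, 90, 90, 90, 91, 91, 89, 91, 89, 91, 89], reappears at step 20 — and no state repeats earlier — so the cycle the system enters has period 5.

Derivation:
t=0: [91, 70, 36, 32, 26, 86, 97, 140, 13, 41, 17, 55]
t=1: [59, 74, 81, 78, 74, 62, 56, 86, 64, 84, 67, 84]
t=2: [80, 69, 64, 66, 69, 78, 82, 61, 76, 62, 74, 62]
t=3: [70, 78, 81, 80, 78, 71, 68, 83, 73, 83, 74, 83]
t=4: [62, 56, 54, 55, 56, 61, 63, 53, 60, 53, 59, 53]
t=5: [113, 117, 118, 118, 117, 113, 112, 119, 114, 119, 115, 119]
t=6: [58, 61, 61, 61, 61, 58, 57, 62, 58, 62, 59, 62]
t=7: [109, 107, 107, 107, 107, 109, 110, 106, 109, 106, 108, 106]
t=8: [35, 34, 34, 34, 34, 35, 36, 33, 35, 33, 35, 33]
t=9: [103, 102, 102, 102, 102, 103, 103, 101, 103, 101, 103, 101]
t=10: [19, 18, 18, 18, 18, 19, 19, 17, 19, 17, 19, 17]
t=11: [55, 54, 54, 54, 54, 55, 55, 53, 55, 53, 55, 53]
t=12: [124, 125, 125, 125, 125, 124, 124, 126, 124, 126, 124, 126]
t=13: [85, 86, 86, 86, 86, 85, 85, 87, 85, 87, 85, 87]
t=14: [31, 30, 30, 30, 30, 31, 31, 29, 31, 29, 31, 29]
t=15: [91, 90, 90, 90, 90, 91, 91, 89, 91, 89, 91, 89]
t=16: [16, 17, 17, 17, 17, 16, 16, 18, 16, 18, 16, 18]
t=17: [49, 50, 50, 50, 50, 49, 49, 51, 49, 51, 49, 51]
t=18: [139, 138, 138, 138, 138, 139, 139, 137, 139, 137, 139, 137]
t=19: [127, 126, 126, 126, 126, 127, 127, 125, 127, 125, 127, 125]
t=20: [91, 90, 90, 90, 90, 91, 91, 89, 91, 89, 91, 89]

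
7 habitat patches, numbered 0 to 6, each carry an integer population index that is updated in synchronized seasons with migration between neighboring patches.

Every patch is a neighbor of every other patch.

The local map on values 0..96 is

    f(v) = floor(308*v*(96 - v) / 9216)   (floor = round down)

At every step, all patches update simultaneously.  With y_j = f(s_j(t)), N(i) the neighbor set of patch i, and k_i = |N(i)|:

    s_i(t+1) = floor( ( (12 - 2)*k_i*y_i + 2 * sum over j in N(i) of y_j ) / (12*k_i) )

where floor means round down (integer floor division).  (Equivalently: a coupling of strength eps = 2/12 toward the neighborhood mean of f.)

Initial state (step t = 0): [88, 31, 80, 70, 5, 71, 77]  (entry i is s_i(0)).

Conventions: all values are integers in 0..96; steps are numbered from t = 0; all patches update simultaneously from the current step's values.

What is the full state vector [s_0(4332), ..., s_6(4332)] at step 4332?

Simulating step by step:
t=0: [88, 31, 80, 70, 5, 71, 77]
t=1: [27, 62, 42, 57, 20, 56, 47]
t=2: [63, 69, 73, 72, 53, 72, 74]
t=3: [67, 61, 57, 57, 73, 57, 55]
t=4: [65, 70, 73, 73, 58, 73, 73]
t=5: [65, 60, 56, 56, 70, 56, 56]
t=6: [67, 71, 73, 73, 62, 73, 73]
t=7: [63, 59, 56, 56, 67, 56, 56]
t=8: [69, 71, 73, 73, 65, 73, 73]
t=9: [61, 58, 56, 56, 65, 56, 56]
t=10: [71, 72, 73, 73, 68, 73, 73]
t=11: [58, 57, 56, 56, 61, 56, 56]
t=12: [73, 73, 73, 73, 71, 73, 73]
t=13: [56, 56, 56, 56, 58, 56, 56]
t=14: [73, 73, 73, 73, 73, 73, 73]
t=15: [56, 56, 56, 56, 56, 56, 56]
t=16: [74, 74, 74, 74, 74, 74, 74]
t=17: [54, 54, 54, 54, 54, 54, 54]
t=18: [75, 75, 75, 75, 75, 75, 75]
t=19: [52, 52, 52, 52, 52, 52, 52]
t=20: [76, 76, 76, 76, 76, 76, 76]
t=21: [50, 50, 50, 50, 50, 50, 50]
t=22: [76, 76, 76, 76, 76, 76, 76]

Answer: [76, 76, 76, 76, 76, 76, 76]
Key observation: The state at step 20, [76, 76, 76, 76, 76, 76, 76], reappears at step 22: the system is in a cycle of period 2 from step 20 on.  Therefore the state at step 4332 equals the state at step 20 + ((4332 - 20) mod 2) = 20, which is [76, 76, 76, 76, 76, 76, 76].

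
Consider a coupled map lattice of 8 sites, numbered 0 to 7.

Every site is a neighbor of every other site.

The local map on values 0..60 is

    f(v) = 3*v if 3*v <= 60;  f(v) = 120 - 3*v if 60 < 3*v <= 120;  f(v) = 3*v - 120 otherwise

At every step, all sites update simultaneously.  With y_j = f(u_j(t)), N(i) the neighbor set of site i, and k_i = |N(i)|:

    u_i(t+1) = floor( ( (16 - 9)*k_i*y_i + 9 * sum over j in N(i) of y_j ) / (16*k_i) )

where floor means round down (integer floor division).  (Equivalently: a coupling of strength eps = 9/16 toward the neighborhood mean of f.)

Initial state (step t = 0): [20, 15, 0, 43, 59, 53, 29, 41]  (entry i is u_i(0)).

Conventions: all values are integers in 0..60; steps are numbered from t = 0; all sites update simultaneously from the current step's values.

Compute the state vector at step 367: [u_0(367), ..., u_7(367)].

Answer: [42, 41, 43, 42, 43, 42, 43, 41]
Key observation: The state at step 16, [6, 5, 7, 6, 7, 6, 7, 5], reappears at step 20: the system is in a cycle of period 4 from step 16 on.  Therefore the state at step 367 equals the state at step 16 + ((367 - 16) mod 4) = 19, which is [42, 41, 43, 42, 43, 42, 43, 41].

Derivation:
t=0: [20, 15, 0, 43, 59, 53, 29, 41]
t=1: [41, 35, 19, 22, 40, 33, 31, 20]
t=2: [20, 24, 39, 38, 19, 26, 28, 40]
t=3: [41, 37, 21, 22, 40, 35, 33, 20]
t=4: [18, 20, 37, 36, 17, 22, 25, 39]
t=5: [42, 44, 26, 27, 41, 42, 39, 24]
t=6: [14, 17, 27, 26, 13, 14, 13, 29]
t=7: [41, 44, 40, 41, 40, 41, 40, 38]
t=8: [3, 6, 2, 3, 2, 3, 2, 4]
t=9: [9, 12, 8, 9, 8, 9, 8, 10]
t=10: [27, 30, 26, 27, 26, 27, 26, 28]
t=11: [38, 35, 39, 38, 39, 38, 39, 37]
t=12: [6, 9, 5, 6, 5, 6, 5, 7]
t=13: [18, 21, 17, 18, 17, 18, 17, 19]
t=14: [53, 54, 52, 53, 52, 53, 52, 54]
t=15: [38, 39, 37, 38, 37, 38, 37, 39]
t=16: [6, 5, 7, 6, 7, 6, 7, 5]
t=17: [18, 17, 19, 18, 19, 18, 19, 17]
t=18: [54, 53, 55, 54, 55, 54, 55, 53]
t=19: [42, 41, 43, 42, 43, 42, 43, 41]
t=20: [6, 5, 7, 6, 7, 6, 7, 5]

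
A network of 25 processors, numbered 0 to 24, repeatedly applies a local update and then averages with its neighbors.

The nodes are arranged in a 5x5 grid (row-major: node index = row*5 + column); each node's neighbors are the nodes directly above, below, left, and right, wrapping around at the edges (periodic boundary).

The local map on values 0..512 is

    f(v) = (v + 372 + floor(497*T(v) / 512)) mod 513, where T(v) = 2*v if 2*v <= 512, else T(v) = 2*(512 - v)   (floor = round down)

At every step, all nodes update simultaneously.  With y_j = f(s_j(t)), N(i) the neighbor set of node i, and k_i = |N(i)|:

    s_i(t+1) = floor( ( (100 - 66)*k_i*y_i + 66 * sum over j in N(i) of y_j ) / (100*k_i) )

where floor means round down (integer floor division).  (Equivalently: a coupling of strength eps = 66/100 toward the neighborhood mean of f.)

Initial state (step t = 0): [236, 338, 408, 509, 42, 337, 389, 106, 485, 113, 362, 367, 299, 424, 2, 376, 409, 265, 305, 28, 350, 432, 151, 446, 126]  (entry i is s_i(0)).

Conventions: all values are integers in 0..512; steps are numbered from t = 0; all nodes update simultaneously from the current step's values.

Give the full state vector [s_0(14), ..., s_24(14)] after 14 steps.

Answer: [256, 207, 196, 132, 248, 135, 197, 190, 162, 289, 293, 111, 121, 123, 292, 318, 109, 34, 32, 175, 267, 197, 53, 53, 184]

Derivation:
t=0: [236, 338, 408, 509, 42, 337, 389, 106, 485, 113, 362, 367, 299, 424, 2, 376, 409, 265, 305, 28, 350, 432, 151, 446, 126]
t=1: [104, 244, 302, 422, 305, 210, 284, 290, 330, 277, 405, 423, 221, 299, 393, 407, 413, 175, 253, 345, 203, 283, 340, 305, 307]
t=2: [228, 81, 118, 185, 141, 291, 199, 132, 118, 198, 470, 404, 329, 203, 267, 391, 383, 305, 112, 185, 279, 190, 97, 118, 111]
t=3: [90, 211, 217, 284, 265, 238, 296, 230, 325, 254, 322, 387, 212, 239, 312, 392, 402, 158, 248, 292, 208, 275, 194, 221, 221]
t=4: [220, 288, 334, 210, 162, 67, 191, 184, 50, 67, 187, 339, 309, 121, 55, 336, 388, 350, 181, 205, 357, 333, 378, 352, 360]
t=5: [248, 184, 246, 223, 285, 248, 232, 218, 191, 87, 158, 232, 122, 149, 194, 232, 178, 238, 247, 228, 92, 182, 180, 227, 133]
t=6: [136, 229, 236, 94, 96, 114, 175, 291, 293, 202, 202, 166, 217, 288, 269, 149, 211, 190, 85, 133, 167, 348, 218, 121, 122]
t=7: [204, 119, 132, 121, 223, 319, 230, 183, 140, 234, 306, 415, 317, 147, 231, 353, 339, 403, 193, 201, 248, 226, 282, 231, 231]
t=8: [209, 192, 231, 162, 121, 106, 190, 230, 246, 66, 105, 179, 281, 224, 144, 100, 163, 253, 349, 232, 108, 65, 149, 130, 99]
t=9: [323, 303, 186, 204, 239, 240, 306, 104, 91, 139, 220, 295, 108, 73, 137, 169, 226, 149, 63, 107, 196, 220, 167, 212, 159]
t=10: [108, 183, 307, 331, 195, 159, 71, 180, 201, 170, 292, 143, 158, 124, 256, 306, 204, 196, 184, 221, 349, 312, 398, 358, 298]
t=11: [252, 190, 230, 163, 249, 220, 252, 278, 317, 337, 146, 245, 328, 285, 224, 189, 289, 421, 328, 273, 58, 237, 250, 159, 177]
t=12: [199, 181, 158, 191, 162, 251, 205, 56, 97, 111, 261, 100, 121, 41, 77, 217, 184, 189, 164, 164, 162, 112, 167, 247, 213]
t=13: [339, 366, 305, 287, 367, 223, 264, 196, 233, 169, 167, 244, 251, 296, 212, 362, 342, 356, 333, 348, 380, 307, 283, 287, 343]
t=14: [256, 207, 196, 132, 248, 135, 197, 190, 162, 289, 293, 111, 121, 123, 292, 318, 109, 34, 32, 175, 267, 197, 53, 53, 184]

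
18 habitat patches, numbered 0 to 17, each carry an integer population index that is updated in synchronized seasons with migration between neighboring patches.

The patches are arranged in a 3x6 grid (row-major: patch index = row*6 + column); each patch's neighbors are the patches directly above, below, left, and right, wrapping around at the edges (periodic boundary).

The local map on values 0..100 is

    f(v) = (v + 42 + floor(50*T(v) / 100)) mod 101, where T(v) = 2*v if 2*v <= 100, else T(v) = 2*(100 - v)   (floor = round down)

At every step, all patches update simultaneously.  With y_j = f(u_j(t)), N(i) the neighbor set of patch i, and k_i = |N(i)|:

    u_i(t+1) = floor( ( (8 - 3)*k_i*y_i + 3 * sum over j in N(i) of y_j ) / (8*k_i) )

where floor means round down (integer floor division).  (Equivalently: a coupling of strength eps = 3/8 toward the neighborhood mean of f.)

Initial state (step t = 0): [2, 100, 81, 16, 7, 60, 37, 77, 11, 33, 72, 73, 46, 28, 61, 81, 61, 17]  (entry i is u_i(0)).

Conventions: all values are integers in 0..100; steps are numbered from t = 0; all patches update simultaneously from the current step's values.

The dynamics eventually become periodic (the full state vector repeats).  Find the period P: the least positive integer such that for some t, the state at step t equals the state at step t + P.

Answer: 3
Key observation: The state at step 8, [41, 41, 41, 41, 41, 41, 41, 41, 41, 41, 41, 41, 41, 41, 41, 41, 41, 41], reappears at step 11 — and no state repeats earlier — so the cycle the system enters has period 3.

Derivation:
t=0: [2, 100, 81, 16, 7, 60, 37, 77, 11, 33, 72, 73, 46, 28, 61, 81, 61, 17]
t=1: [40, 46, 46, 59, 53, 46, 24, 46, 52, 25, 39, 41, 42, 75, 48, 40, 45, 62]
t=2: [30, 32, 34, 43, 37, 32, 65, 39, 43, 68, 29, 31, 33, 37, 35, 31, 30, 36]
t=3: [6, 7, 12, 23, 21, 6, 28, 20, 24, 40, 68, 16, 10, 13, 11, 9, 12, 9]
t=4: [59, 60, 69, 76, 75, 59, 86, 80, 78, 39, 48, 69, 65, 67, 66, 59, 64, 61]
t=5: [41, 41, 41, 38, 40, 41, 41, 41, 38, 26, 36, 40, 41, 41, 41, 38, 40, 41]
t=6: [23, 23, 21, 25, 20, 22, 22, 22, 25, 64, 22, 20, 23, 23, 21, 25, 20, 22]
t=7: [87, 87, 85, 85, 83, 85, 86, 86, 85, 59, 80, 83, 87, 87, 85, 85, 83, 85]
t=8: [41, 41, 41, 41, 41, 41, 41, 41, 41, 41, 41, 41, 41, 41, 41, 41, 41, 41]
t=9: [23, 23, 23, 23, 23, 23, 23, 23, 23, 23, 23, 23, 23, 23, 23, 23, 23, 23]
t=10: [88, 88, 88, 88, 88, 88, 88, 88, 88, 88, 88, 88, 88, 88, 88, 88, 88, 88]
t=11: [41, 41, 41, 41, 41, 41, 41, 41, 41, 41, 41, 41, 41, 41, 41, 41, 41, 41]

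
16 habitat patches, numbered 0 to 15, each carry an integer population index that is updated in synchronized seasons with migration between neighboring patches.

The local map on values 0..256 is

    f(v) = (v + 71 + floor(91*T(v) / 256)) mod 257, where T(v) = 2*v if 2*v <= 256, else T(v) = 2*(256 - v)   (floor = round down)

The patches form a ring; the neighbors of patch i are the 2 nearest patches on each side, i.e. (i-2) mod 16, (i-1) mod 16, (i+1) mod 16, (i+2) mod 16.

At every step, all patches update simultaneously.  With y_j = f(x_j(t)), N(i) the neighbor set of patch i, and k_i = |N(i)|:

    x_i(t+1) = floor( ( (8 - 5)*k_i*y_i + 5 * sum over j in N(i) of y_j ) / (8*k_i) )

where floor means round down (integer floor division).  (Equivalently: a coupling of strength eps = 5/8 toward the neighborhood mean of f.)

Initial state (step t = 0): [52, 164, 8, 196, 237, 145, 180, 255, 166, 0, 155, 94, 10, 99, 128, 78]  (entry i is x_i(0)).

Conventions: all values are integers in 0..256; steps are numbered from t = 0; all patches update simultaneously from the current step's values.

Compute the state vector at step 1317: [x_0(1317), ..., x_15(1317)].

Answer: [149, 92, 68, 38, 36, 35, 35, 36, 38, 68, 92, 149, 157, 171, 171, 157]
Key observation: The state at step 12, [92, 148, 153, 156, 140, 131, 131, 140, 156, 153, 148, 92, 71, 42, 42, 71], reappears at step 14: the system is in a cycle of period 2 from step 12 on.  Therefore the state at step 1317 equals the state at step 12 + ((1317 - 12) mod 2) = 13, which is [149, 92, 68, 38, 36, 35, 35, 36, 38, 68, 92, 149, 157, 171, 171, 157].

Derivation:
t=0: [52, 164, 8, 196, 237, 145, 180, 255, 166, 0, 155, 94, 10, 99, 128, 78]
t=1: [116, 94, 81, 55, 58, 50, 51, 56, 51, 86, 82, 155, 118, 176, 120, 150]
t=2: [82, 153, 168, 181, 171, 161, 160, 170, 176, 171, 146, 91, 55, 34, 24, 62]
t=3: [137, 90, 70, 44, 44, 43, 43, 44, 43, 72, 89, 143, 140, 154, 148, 143]
t=4: [89, 147, 157, 164, 152, 144, 144, 152, 164, 158, 147, 90, 66, 38, 37, 66]
t=5: [145, 90, 68, 40, 39, 38, 38, 39, 40, 69, 90, 146, 151, 164, 163, 151]
t=6: [90, 146, 154, 159, 144, 136, 136, 145, 159, 154, 147, 91, 69, 40, 40, 68]
t=7: [147, 91, 68, 38, 37, 36, 36, 37, 38, 68, 91, 148, 155, 167, 167, 154]
t=8: [91, 147, 153, 157, 141, 133, 133, 141, 157, 153, 147, 91, 70, 41, 41, 70]
t=9: [148, 91, 68, 38, 36, 35, 35, 36, 38, 68, 91, 148, 156, 169, 169, 156]
t=10: [92, 147, 153, 156, 140, 131, 131, 140, 156, 153, 147, 92, 70, 42, 42, 70]
t=11: [149, 92, 68, 38, 36, 35, 35, 36, 38, 68, 92, 149, 157, 170, 170, 157]
t=12: [92, 148, 153, 156, 140, 131, 131, 140, 156, 153, 148, 92, 71, 42, 42, 71]
t=13: [149, 92, 68, 38, 36, 35, 35, 36, 38, 68, 92, 149, 157, 171, 171, 157]
t=14: [92, 148, 153, 156, 140, 131, 131, 140, 156, 153, 148, 92, 71, 42, 42, 71]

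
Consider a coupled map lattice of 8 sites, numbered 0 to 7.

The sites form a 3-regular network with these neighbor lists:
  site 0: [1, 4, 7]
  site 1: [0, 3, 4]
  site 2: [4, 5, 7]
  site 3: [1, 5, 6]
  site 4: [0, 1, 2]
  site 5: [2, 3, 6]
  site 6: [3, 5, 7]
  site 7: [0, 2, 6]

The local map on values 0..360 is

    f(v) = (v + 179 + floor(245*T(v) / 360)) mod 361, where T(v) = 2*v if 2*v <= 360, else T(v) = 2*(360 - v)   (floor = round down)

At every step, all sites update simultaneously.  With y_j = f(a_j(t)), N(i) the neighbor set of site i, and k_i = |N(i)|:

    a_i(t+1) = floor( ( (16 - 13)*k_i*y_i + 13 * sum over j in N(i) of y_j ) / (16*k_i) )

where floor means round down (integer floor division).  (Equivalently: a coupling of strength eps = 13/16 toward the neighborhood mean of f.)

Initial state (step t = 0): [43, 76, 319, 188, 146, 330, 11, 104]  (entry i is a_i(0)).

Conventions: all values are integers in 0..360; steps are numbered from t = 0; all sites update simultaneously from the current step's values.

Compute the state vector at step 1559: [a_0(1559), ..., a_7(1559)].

Simulating step by step:
t=0: [43, 76, 319, 188, 146, 330, 11, 104]
t=1: [210, 251, 147, 248, 255, 207, 171, 194]
t=2: [224, 220, 216, 222, 206, 207, 227, 211]
t=3: [229, 228, 231, 228, 229, 228, 229, 228]
t=4: [225, 225, 224, 225, 224, 224, 225, 224]
t=5: [226, 226, 227, 226, 226, 226, 226, 226]
t=6: [226, 226, 226, 226, 226, 226, 226, 226]
t=7: [226, 226, 226, 226, 226, 226, 226, 226]

Answer: [226, 226, 226, 226, 226, 226, 226, 226]
Key observation: The state at step 6, [226, 226, 226, 226, 226, 226, 226, 226], reappears at step 7: the system is in a cycle of period 1 from step 6 on.  Therefore the state at step 1559 equals the state at step 6 + ((1559 - 6) mod 1) = 6, which is [226, 226, 226, 226, 226, 226, 226, 226].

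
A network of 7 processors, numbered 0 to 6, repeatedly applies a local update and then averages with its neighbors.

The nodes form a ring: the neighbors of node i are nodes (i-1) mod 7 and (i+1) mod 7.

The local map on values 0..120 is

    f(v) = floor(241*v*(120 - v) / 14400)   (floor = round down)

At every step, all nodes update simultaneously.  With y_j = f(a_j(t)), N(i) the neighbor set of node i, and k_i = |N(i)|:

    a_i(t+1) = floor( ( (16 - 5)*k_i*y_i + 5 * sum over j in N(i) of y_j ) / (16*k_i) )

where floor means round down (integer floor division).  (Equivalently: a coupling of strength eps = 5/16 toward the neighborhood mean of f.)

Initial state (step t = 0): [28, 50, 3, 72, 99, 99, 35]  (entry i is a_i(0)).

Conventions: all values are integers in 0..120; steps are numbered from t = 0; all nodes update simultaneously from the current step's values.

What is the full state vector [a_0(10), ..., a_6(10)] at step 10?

Answer: [60, 60, 60, 60, 60, 60, 60]

Derivation:
t=0: [28, 50, 3, 72, 99, 99, 35]
t=1: [46, 47, 21, 45, 37, 36, 45]
t=2: [56, 53, 41, 51, 51, 51, 55]
t=3: [59, 58, 55, 57, 58, 58, 58]
t=4: [60, 59, 59, 59, 60, 60, 60]
t=5: [60, 60, 60, 60, 60, 60, 60]
t=6: [60, 60, 60, 60, 60, 60, 60]
t=7: [60, 60, 60, 60, 60, 60, 60]
t=8: [60, 60, 60, 60, 60, 60, 60]
t=9: [60, 60, 60, 60, 60, 60, 60]
t=10: [60, 60, 60, 60, 60, 60, 60]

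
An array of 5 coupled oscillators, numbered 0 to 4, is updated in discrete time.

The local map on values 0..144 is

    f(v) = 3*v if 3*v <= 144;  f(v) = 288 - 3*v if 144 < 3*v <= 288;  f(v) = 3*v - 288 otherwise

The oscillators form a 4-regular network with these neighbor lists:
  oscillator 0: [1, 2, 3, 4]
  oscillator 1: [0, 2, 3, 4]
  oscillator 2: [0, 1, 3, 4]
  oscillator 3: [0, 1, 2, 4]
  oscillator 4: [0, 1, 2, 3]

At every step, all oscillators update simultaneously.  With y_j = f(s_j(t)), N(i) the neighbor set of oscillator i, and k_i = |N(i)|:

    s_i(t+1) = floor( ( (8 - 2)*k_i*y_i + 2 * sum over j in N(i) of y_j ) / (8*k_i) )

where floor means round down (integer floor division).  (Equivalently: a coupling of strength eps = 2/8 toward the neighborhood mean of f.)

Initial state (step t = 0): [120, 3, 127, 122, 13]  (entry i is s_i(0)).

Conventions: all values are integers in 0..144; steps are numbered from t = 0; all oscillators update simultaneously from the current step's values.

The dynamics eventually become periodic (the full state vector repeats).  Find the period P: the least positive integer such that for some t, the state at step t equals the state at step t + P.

Answer: 2
Key observation: The state at step 92, [36, 36, 36, 36, 36], reappears at step 94 — and no state repeats earlier — so the cycle the system enters has period 2.

Derivation:
t=0: [120, 3, 127, 122, 13]
t=1: [67, 24, 82, 71, 45]
t=2: [85, 75, 54, 77, 118]
t=3: [44, 64, 108, 60, 66]
t=4: [119, 94, 53, 103, 90]
t=5: [62, 19, 103, 29, 27]
t=6: [91, 60, 36, 81, 77]
t=7: [31, 95, 95, 51, 60]
t=8: [85, 23, 23, 114, 95]
t=9: [36, 61, 61, 51, 16]
t=10: [105, 103, 103, 124, 64]
t=11: [34, 30, 30, 73, 81]
t=12: [94, 86, 86, 72, 55]
t=13: [20, 36, 36, 65, 100]
t=14: [65, 98, 98, 87, 32]
t=15: [78, 18, 18, 32, 80]
t=16: [56, 56, 56, 85, 52]
t=17: [115, 115, 115, 55, 123]
t=18: [62, 62, 62, 108, 79]
t=19: [94, 94, 94, 49, 59]
t=20: [21, 21, 21, 113, 93]
t=21: [58, 58, 58, 50, 21]
t=22: [112, 112, 112, 128, 77]
t=23: [51, 51, 51, 84, 57]
t=24: [127, 127, 127, 59, 115]
t=25: [91, 91, 91, 104, 67]
t=26: [20, 20, 20, 26, 69]
t=27: [62, 62, 62, 74, 76]
t=28: [97, 97, 97, 72, 68]
t=29: [12, 12, 12, 59, 68]
t=30: [43, 43, 43, 95, 76]
t=31: [116, 116, 116, 30, 69]
t=32: [63, 63, 63, 83, 77]
t=33: [92, 92, 92, 51, 63]
t=34: [25, 25, 25, 109, 84]
t=35: [70, 70, 70, 45, 43]
t=36: [84, 84, 84, 123, 119]
t=37: [40, 40, 40, 71, 63]
t=38: [115, 115, 115, 84, 101]
t=39: [53, 53, 53, 38, 24]
t=40: [124, 124, 124, 114, 85]
t=41: [78, 78, 78, 58, 43]
t=42: [62, 62, 62, 103, 114]
t=43: [93, 93, 93, 38, 60]
t=44: [21, 21, 21, 93, 89]
t=45: [57, 57, 57, 19, 28]
t=46: [111, 111, 111, 69, 88]
t=47: [45, 45, 45, 70, 31]
t=48: [128, 128, 128, 89, 99]
t=49: [85, 85, 85, 34, 26]
t=50: [40, 40, 40, 87, 71]
t=51: [111, 111, 111, 47, 80]
t=52: [51, 51, 51, 117, 53]
t=53: [130, 130, 130, 80, 126]
t=54: [97, 97, 97, 60, 89]
t=55: [10, 10, 10, 82, 23]
t=56: [33, 33, 33, 41, 60]
t=57: [101, 101, 101, 117, 107]
t=58: [19, 19, 19, 52, 31]
t=59: [63, 63, 63, 115, 88]
t=60: [91, 91, 91, 62, 40]
t=61: [27, 27, 27, 86, 99]
t=62: [73, 73, 73, 38, 23]
t=63: [71, 71, 71, 102, 71]
t=64: [71, 71, 71, 32, 71]
t=65: [76, 76, 76, 90, 76]
t=66: [57, 57, 57, 28, 57]
t=67: [114, 114, 114, 92, 114]
t=68: [51, 51, 51, 22, 51]
t=69: [130, 130, 130, 83, 130]
t=70: [98, 98, 98, 54, 98]
t=71: [13, 13, 13, 96, 13]
t=72: [36, 36, 36, 9, 36]
t=73: [102, 102, 102, 47, 102]
t=74: [25, 25, 25, 110, 25]
t=75: [72, 72, 72, 50, 72]
t=76: [76, 76, 76, 121, 76]
t=77: [60, 60, 60, 71, 60]
t=78: [105, 105, 105, 83, 105]
t=79: [27, 27, 27, 36, 27]
t=80: [82, 82, 82, 101, 82]
t=81: [40, 40, 40, 21, 40]
t=82: [116, 116, 116, 77, 116]
t=83: [59, 59, 59, 57, 59]
t=84: [111, 111, 111, 115, 111]
t=85: [45, 45, 45, 54, 45]
t=86: [134, 134, 134, 128, 134]
t=87: [112, 112, 112, 100, 112]
t=88: [45, 45, 45, 21, 45]
t=89: [130, 130, 130, 81, 130]
t=90: [98, 98, 98, 59, 98]
t=91: [12, 12, 12, 84, 12]
t=92: [36, 36, 36, 36, 36]
t=93: [108, 108, 108, 108, 108]
t=94: [36, 36, 36, 36, 36]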